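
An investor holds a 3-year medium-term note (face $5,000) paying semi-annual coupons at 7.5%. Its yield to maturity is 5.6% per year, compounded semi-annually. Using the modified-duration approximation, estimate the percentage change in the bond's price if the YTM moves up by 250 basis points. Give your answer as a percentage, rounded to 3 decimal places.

Periodic yield y = 0.028. Modified duration first:
  t   CF        PV=CF/(1+0.028)^t    t·PV
  1       187.50       182.3930       182.3930
  2       187.50       177.4251       354.8502
  3       187.50       172.5925       517.7775
  4       187.50       167.8915       671.5662
  5       187.50       163.3186       816.5931
  6     5,187.50     4,395.4103    26,372.4618
  Σ                  5,259.0311    28,915.6418
P = 5,259.0311; D_Mac = 5.49828 half-year periods = 2.74914 yrs; D_mod = 2.74914/(1+0.028) = 2.67426 yrs.
ΔP/P ≈ -D_mod · Δy = -2.67426 × (+0.025) = -0.066857 = -6.6857%.

-6.686%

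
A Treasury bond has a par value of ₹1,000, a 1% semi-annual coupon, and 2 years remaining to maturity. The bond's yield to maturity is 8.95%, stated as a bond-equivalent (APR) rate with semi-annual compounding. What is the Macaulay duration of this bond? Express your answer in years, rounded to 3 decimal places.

Periodic yield y = 0.04475. Discount each cash flow and weight by its period:
  t   CF        PV=CF/(1+0.04475)^t    t·PV
  1         5.00         4.7858         4.7858
  2         5.00         4.5808         9.1617
  3         5.00         4.3846        13.1539
  4     1,005.00       843.5611     3,374.2444
  Σ                    857.3124     3,401.3458
Price P = Σ PV = 857.3124.
Macaulay duration = Σ(t·PV) / P = 3,401.3458 / 857.3124 = 3.96745 half-year periods.
In years: 3.96745 / 2 = 1.98373 years.

1.984 years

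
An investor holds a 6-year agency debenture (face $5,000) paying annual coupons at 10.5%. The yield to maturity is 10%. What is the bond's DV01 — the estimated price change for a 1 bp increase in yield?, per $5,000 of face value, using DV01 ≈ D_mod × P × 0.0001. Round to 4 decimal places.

$2.2095

Periodic yield y = 0.1.
  t   CF        PV=CF/(1+0.1)^t    t·PV
  1       525.00       477.2727       477.2727
  2       525.00       433.8843       867.7686
  3       525.00       394.4403     1,183.3208
  4       525.00       358.5821     1,434.3283
  5       525.00       325.9837     1,629.9185
  6     5,525.00     3,118.7185    18,712.3108
  Σ                  5,108.8815    24,304.9196
P = 5,108.8815; D_Mac = 4.75739 yrs; D_mod = 4.32490 yrs.
DV01 ≈ 4.32490 × 5,108.8815 × 0.0001 = 2.209538.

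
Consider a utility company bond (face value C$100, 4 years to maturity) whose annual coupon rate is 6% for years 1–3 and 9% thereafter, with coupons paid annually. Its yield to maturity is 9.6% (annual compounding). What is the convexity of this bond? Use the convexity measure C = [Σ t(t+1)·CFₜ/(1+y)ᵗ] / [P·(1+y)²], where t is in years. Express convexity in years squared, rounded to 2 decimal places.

14.77

With y = 0.096:
  t   CF        PV=CF/(1+0.096)^t    t·PV        t(t+1)·PV
  1         6.00         5.4745         5.4745          10.9489
  2         6.00         4.9949         9.9899          29.9696
  3         6.00         4.5574        13.6723          54.6891
  4       109.00        75.5413       302.1651       1,510.8254
  Σ                     90.5681       331.3017       1,606.4330
P = 90.5681.
Convexity = Σ t(t+1)·PV / [P·(1+y)²] = 1,606.4330 / (90.5681 × 1.201216) = 14.76612.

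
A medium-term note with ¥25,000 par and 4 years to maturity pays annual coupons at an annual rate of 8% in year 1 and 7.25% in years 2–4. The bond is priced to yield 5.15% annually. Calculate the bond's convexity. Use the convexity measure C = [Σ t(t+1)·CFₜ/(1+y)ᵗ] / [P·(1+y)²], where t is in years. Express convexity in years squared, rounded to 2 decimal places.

15.76

With y = 0.0515:
  t   CF        PV=CF/(1+0.0515)^t    t·PV        t(t+1)·PV
  1     2,000.00     1,902.0447     1,902.0447       3,804.0894
  2     1,812.50     1,639.3039     3,278.6077       9,835.8232
  3     1,812.50     1,559.0146     4,677.0438      18,708.1753
  4    26,812.50    21,933.1092    87,732.4369     438,662.1846
  Σ                 27,033.4724    97,590.1331     471,010.2724
P = 27,033.4724.
Convexity = Σ t(t+1)·PV / [P·(1+y)²] = 471,010.2724 / (27,033.4724 × 1.105652) = 15.75832.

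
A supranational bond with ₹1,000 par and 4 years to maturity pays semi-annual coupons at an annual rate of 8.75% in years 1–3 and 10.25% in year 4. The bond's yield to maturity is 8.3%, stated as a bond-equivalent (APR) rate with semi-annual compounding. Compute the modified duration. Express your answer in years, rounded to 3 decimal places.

3.329 years

Periodic yield y = 0.0415. First find Macaulay duration:
  t   CF        PV=CF/(1+0.0415)^t    t·PV
  1        43.75        42.0067        42.0067
  2        43.75        40.3329        80.6658
  3        43.75        38.7258       116.1774
  4        43.75        37.1827       148.7308
  5        43.75        35.7011       178.5055
  6        43.75        34.2785       205.6713
  7        51.25        38.5548       269.8839
  8     1,051.25       759.3322     6,074.6576
  Σ                  1,026.1148     7,116.2990
P = 1,026.1148; Macaulay duration = 7,116.2990 / 1,026.1148 = 6.93519 half-year periods = 3.46759 years.
Modified duration = D_Mac / (1 + y) = 3.46759 / 1.0415 = 3.32942 years.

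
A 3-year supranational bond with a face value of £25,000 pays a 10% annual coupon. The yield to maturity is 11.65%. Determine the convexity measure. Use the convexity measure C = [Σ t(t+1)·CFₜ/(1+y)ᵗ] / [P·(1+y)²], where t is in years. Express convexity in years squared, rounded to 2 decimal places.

8.48

With y = 0.1165:
  t   CF        PV=CF/(1+0.1165)^t    t·PV        t(t+1)·PV
  1     2,500.00     2,239.1402     2,239.1402       4,478.2803
  2     2,500.00     2,005.4995     4,010.9990      12,032.9969
  3    27,500.00    19,758.6156    59,275.8467     237,103.3869
  Σ                 24,003.2552    65,525.9859     253,614.6641
P = 24,003.2552.
Convexity = Σ t(t+1)·PV / [P·(1+y)²] = 253,614.6641 / (24,003.2552 × 1.246572) = 8.47592.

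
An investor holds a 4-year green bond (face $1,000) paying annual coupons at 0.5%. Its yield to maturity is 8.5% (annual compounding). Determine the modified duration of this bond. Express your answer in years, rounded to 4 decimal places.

Periodic yield y = 0.085. First find Macaulay duration:
  t   CF        PV=CF/(1+0.085)^t    t·PV
  1         5.00         4.6083         4.6083
  2         5.00         4.2473         8.4946
  3         5.00         3.9145        11.7436
  4     1,005.00       725.1822     2,900.7286
  Σ                    737.9523     2,925.5751
P = 737.9523; Macaulay duration = 2,925.5751 / 737.9523 = 3.96445 years.
Modified duration = D_Mac / (1 + y) = 3.96445 / 1.085 = 3.65387 years.

3.6539 years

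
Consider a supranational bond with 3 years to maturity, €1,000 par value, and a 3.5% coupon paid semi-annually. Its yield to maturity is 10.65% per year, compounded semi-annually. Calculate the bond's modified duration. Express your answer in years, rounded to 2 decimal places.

2.71 years

Periodic yield y = 0.05325. First find Macaulay duration:
  t   CF        PV=CF/(1+0.05325)^t    t·PV
  1        17.50        16.6152        16.6152
  2        17.50        15.7752        31.5504
  3        17.50        14.9776        44.9329
  4        17.50        14.2204        56.8816
  5        17.50        13.5015        67.5073
  6     1,017.50       745.3249     4,471.9492
  Σ                    820.4148     4,689.4367
P = 820.4148; Macaulay duration = 4,689.4367 / 820.4148 = 5.71593 half-year periods = 2.85797 years.
Modified duration = D_Mac / (1 + y) = 2.85797 / 1.05325 = 2.71347 years.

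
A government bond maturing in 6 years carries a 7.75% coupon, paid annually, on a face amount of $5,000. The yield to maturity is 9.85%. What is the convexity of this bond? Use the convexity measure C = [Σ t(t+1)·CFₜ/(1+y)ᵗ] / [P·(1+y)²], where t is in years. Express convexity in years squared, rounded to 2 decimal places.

With y = 0.0985:
  t   CF        PV=CF/(1+0.0985)^t    t·PV        t(t+1)·PV
  1       387.50       352.7538       352.7538         705.5075
  2       387.50       321.1231       642.2463       1,926.7388
  3       387.50       292.3287       876.9862       3,507.9449
  4       387.50       266.1163     1,064.4652       5,322.3258
  5       387.50       242.2542     1,211.2712       7,267.6274
  6     5,387.50     3,066.1042    18,396.6254     128,776.3781
  Σ                  4,540.6804    22,544.3481     147,506.5225
P = 4,540.6804.
Convexity = Σ t(t+1)·PV / [P·(1+y)²] = 147,506.5225 / (4,540.6804 × 1.206702) = 26.92094.

26.92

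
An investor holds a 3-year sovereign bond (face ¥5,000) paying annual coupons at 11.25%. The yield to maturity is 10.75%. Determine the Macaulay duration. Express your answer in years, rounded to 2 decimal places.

2.71 years

Periodic yield y = 0.1075. Discount each cash flow and weight by its year:
  t   CF        PV=CF/(1+0.1075)^t    t·PV
  1       562.50       507.9007       507.9007
  2       562.50       458.6011       917.2021
  3     5,562.50     4,094.8577    12,284.5732
  Σ                  5,061.3595    13,709.6760
Price P = Σ PV = 5,061.3595.
Macaulay duration = Σ(t·PV) / P = 13,709.6760 / 5,061.3595 = 2.70869 years.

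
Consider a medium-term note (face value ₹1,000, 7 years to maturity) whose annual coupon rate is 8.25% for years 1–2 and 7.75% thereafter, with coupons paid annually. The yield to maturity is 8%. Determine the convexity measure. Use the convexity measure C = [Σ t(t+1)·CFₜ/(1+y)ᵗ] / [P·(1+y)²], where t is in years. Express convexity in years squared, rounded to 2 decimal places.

With y = 0.08:
  t   CF        PV=CF/(1+0.08)^t    t·PV        t(t+1)·PV
  1        82.50        76.3889        76.3889         152.7778
  2        82.50        70.7305       141.4609         424.3827
  3        77.50        61.5220       184.5660         738.2640
  4        77.50        56.9648       227.8593       1,139.2963
  5        77.50        52.7452       263.7260       1,582.3559
  6        77.50        48.8381       293.0289       2,051.2021
  7     1,077.50       628.7109     4,400.9763      35,207.8105
  Σ                    995.9004     5,588.0062      41,296.0893
P = 995.9004.
Convexity = Σ t(t+1)·PV / [P·(1+y)²] = 41,296.0893 / (995.9004 × 1.166400) = 35.55048.

35.55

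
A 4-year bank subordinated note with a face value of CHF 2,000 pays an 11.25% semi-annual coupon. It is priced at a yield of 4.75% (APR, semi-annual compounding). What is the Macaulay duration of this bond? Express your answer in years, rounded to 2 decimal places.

3.40 years

Periodic yield y = 0.02375. Discount each cash flow and weight by its period:
  t   CF        PV=CF/(1+0.02375)^t    t·PV
  1       112.50       109.8901       109.8901
  2       112.50       107.3408       214.6815
  3       112.50       104.8506       314.5517
  4       112.50       102.4181       409.6725
  5       112.50       100.0421       500.2107
  6       112.50        97.7213       586.3275
  7       112.50        95.4542       668.1795
  8     2,112.50     1,750.8357    14,006.6858
  Σ                  2,468.5529    16,810.1994
Price P = Σ PV = 2,468.5529.
Macaulay duration = Σ(t·PV) / P = 16,810.1994 / 2,468.5529 = 6.80974 half-year periods.
In years: 6.80974 / 2 = 3.40487 years.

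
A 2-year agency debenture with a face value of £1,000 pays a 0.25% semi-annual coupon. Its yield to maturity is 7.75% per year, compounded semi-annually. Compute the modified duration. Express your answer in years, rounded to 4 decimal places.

Periodic yield y = 0.03875. First find Macaulay duration:
  t   CF        PV=CF/(1+0.03875)^t    t·PV
  1         1.25         1.2034         1.2034
  2         1.25         1.1585         2.3170
  3         1.25         1.1153         3.3458
  4     1,001.25       859.9999     3,439.9995
  Σ                    863.4770     3,446.8656
P = 863.4770; Macaulay duration = 3,446.8656 / 863.4770 = 3.99184 half-year periods = 1.99592 years.
Modified duration = D_Mac / (1 + y) = 1.99592 / 1.03875 = 1.92147 years.

1.9215 years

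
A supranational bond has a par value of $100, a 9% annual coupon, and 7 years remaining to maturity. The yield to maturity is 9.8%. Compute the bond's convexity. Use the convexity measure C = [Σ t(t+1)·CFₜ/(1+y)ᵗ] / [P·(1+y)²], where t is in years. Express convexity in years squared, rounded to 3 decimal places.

33.013

With y = 0.098:
  t   CF        PV=CF/(1+0.098)^t    t·PV        t(t+1)·PV
  1         9.00         8.1967         8.1967          16.3934
  2         9.00         7.4651        14.9303          44.7908
  3         9.00         6.7989        20.3966          81.5862
  4         9.00         6.1920        24.7681         123.8406
  5         9.00         5.6394        28.1969         169.1812
  6         9.00         5.1360        30.8162         215.7137
  7       109.00        56.6513       396.5593       3,172.4745
  Σ                     96.0795       523.8641       3,823.9805
P = 96.0795.
Convexity = Σ t(t+1)·PV / [P·(1+y)²] = 3,823.9805 / (96.0795 × 1.205604) = 33.01265.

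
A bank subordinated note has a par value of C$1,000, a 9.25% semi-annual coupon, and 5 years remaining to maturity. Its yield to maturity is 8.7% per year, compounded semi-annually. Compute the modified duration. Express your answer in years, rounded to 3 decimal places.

Periodic yield y = 0.0435. First find Macaulay duration:
  t   CF        PV=CF/(1+0.0435)^t    t·PV
  1        46.25        44.3220        44.3220
  2        46.25        42.4744        84.9487
  3        46.25        40.7037       122.1112
  4        46.25        39.0069       156.0278
  5        46.25        37.3809       186.9044
  6        46.25        35.8226       214.9356
  7        46.25        34.3293       240.3049
  8        46.25        32.8982       263.1856
  9        46.25        31.5268       283.7410
  10    1,046.25       683.4566     6,834.5659
  Σ                  1,021.9214     8,431.0471
P = 1,021.9214; Macaulay duration = 8,431.0471 / 1,021.9214 = 8.25019 half-year periods = 4.12510 years.
Modified duration = D_Mac / (1 + y) = 4.12510 / 1.0435 = 3.95313 years.

3.953 years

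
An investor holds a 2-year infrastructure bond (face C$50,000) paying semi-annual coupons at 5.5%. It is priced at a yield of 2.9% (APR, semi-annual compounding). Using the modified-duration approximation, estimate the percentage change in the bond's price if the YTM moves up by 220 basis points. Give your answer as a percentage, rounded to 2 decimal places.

Periodic yield y = 0.0145. Modified duration first:
  t   CF        PV=CF/(1+0.0145)^t    t·PV
  1     1,375.00     1,355.3475     1,355.3475
  2     1,375.00     1,335.9758     2,671.9516
  3     1,375.00     1,316.8810     3,950.6431
  4    51,375.00    48,500.2112   194,000.8446
  Σ                 52,508.4155   201,978.7868
P = 52,508.4155; D_Mac = 3.84660 half-year periods = 1.92330 yrs; D_mod = 1.92330/(1+0.0145) = 1.89581 yrs.
ΔP/P ≈ -D_mod · Δy = -1.89581 × (+0.022) = -0.041708 = -4.1708%.

-4.17%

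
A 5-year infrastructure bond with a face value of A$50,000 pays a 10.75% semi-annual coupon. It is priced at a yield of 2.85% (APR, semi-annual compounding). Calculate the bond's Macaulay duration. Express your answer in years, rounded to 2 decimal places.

Periodic yield y = 0.01425. Discount each cash flow and weight by its period:
  t   CF        PV=CF/(1+0.01425)^t    t·PV
  1     2,687.50     2,649.7412     2,649.7412
  2     2,687.50     2,612.5129     5,225.0258
  3     2,687.50     2,575.8076     7,727.4229
  4     2,687.50     2,539.6181    10,158.4723
  5     2,687.50     2,503.9370    12,519.6848
  6     2,687.50     2,468.7572    14,812.5430
  7     2,687.50     2,434.0717    17,038.5016
  8     2,687.50     2,399.8735    19,198.9876
  9     2,687.50     2,366.1557    21,295.4016
  10   52,687.50    45,735.9209   457,359.2091
  Σ                 68,286.3956   567,984.9898
Price P = Σ PV = 68,286.3956.
Macaulay duration = Σ(t·PV) / P = 567,984.9898 / 68,286.3956 = 8.31769 half-year periods.
In years: 8.31769 / 2 = 4.15884 years.

4.16 years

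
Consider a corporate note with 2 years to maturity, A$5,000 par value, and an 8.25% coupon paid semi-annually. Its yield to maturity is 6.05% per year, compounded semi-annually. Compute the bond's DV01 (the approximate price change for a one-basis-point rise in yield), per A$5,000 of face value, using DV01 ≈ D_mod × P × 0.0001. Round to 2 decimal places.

Periodic yield y = 0.03025.
  t   CF        PV=CF/(1+0.03025)^t    t·PV
  1       206.25       200.1941       200.1941
  2       206.25       194.3161       388.6321
  3       206.25       188.6106       565.8318
  4     5,206.25     4,621.1975    18,484.7898
  Σ                  5,204.3183    19,639.4479
P = 5,204.3183; D_Mac = 3.77368 half-year periods = 1.88684 yrs; D_mod = 1.83144 yrs.
DV01 ≈ 1.83144 × 5,204.3183 × 0.0001 = 0.953140.

A$0.95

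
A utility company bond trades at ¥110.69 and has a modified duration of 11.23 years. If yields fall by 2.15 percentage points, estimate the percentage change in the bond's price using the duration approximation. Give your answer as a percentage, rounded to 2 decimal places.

+24.14%

Duration approximation: ΔP/P ≈ -D_mod · Δy = -11.23 × (-0.0215) = +0.241445.
As a percentage: +24.1445%.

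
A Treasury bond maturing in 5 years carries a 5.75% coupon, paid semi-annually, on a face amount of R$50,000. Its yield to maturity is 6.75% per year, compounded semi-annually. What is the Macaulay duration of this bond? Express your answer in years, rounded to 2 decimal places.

4.40 years

Periodic yield y = 0.03375. Discount each cash flow and weight by its period:
  t   CF        PV=CF/(1+0.03375)^t    t·PV
  1     1,437.50     1,390.5683     1,390.5683
  2     1,437.50     1,345.1689     2,690.3377
  3     1,437.50     1,301.2516     3,903.7549
  4     1,437.50     1,258.7682     5,035.0728
  5     1,437.50     1,217.6718     6,088.3589
  6     1,437.50     1,177.9171     7,067.5025
  7     1,437.50     1,139.4603     7,976.2220
  8     1,437.50     1,102.2590     8,818.0724
  9     1,437.50     1,066.2724     9,596.4512
  10   51,437.50    36,908.3497   369,083.4971
  Σ                 47,907.6873   421,649.8379
Price P = Σ PV = 47,907.6873.
Macaulay duration = Σ(t·PV) / P = 421,649.8379 / 47,907.6873 = 8.80130 half-year periods.
In years: 8.80130 / 2 = 4.40065 years.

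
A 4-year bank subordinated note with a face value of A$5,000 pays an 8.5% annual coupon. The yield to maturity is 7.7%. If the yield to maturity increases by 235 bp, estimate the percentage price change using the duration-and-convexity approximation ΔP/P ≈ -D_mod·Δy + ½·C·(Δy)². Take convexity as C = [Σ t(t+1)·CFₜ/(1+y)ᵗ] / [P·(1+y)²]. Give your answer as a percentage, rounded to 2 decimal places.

-7.36%

With y = 0.077:
  t   CF        PV=CF/(1+0.077)^t    t·PV        t(t+1)·PV
  1       425.00       394.6147       394.6147         789.2293
  2       425.00       366.4017       732.8035       2,198.4104
  3       425.00       340.2059     1,020.6177       4,082.4706
  4     5,425.00     4,032.1523    16,128.6093      80,643.0463
  Σ                  5,133.3746    18,276.6451      87,713.1567
P = 5,133.3746; D_Mac = 3.56036 yrs; D_mod = 3.30581 yrs; C = 14.73094.
Duration effect: -3.30581 × (+0.0235) = -0.077687
Convexity effect: 0.5 × 14.73094 × (0.0235)² = +0.0040676
ΔP/P ≈ -0.077687 + 0.0040676 = -0.073619 = -7.3619%.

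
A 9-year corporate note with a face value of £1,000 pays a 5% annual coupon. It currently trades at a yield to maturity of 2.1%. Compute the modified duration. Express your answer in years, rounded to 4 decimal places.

7.4824 years

Periodic yield y = 0.021. First find Macaulay duration:
  t   CF        PV=CF/(1+0.021)^t    t·PV
  1        50.00        48.9716        48.9716
  2        50.00        47.9643        95.9287
  3        50.00        46.9778       140.9334
  4        50.00        46.0116       184.0463
  5        50.00        45.0652       225.3260
  6        50.00        44.1383       264.8298
  7        50.00        43.2305       302.6132
  8        50.00        42.3413       338.7303
  9     1,050.00       870.8786     7,837.9074
  Σ                  1,235.5792     9,439.2867
P = 1,235.5792; Macaulay duration = 9,439.2867 / 1,235.5792 = 7.63956 years.
Modified duration = D_Mac / (1 + y) = 7.63956 / 1.021 = 7.48243 years.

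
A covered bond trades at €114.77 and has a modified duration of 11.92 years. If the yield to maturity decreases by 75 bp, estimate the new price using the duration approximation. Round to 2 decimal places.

Duration approximation: ΔP/P ≈ -D_mod · Δy = -11.92 × (-0.0075) = +0.089400.
New price ≈ 114.77 × (1 + 0.089400) = 125.030438.

€125.03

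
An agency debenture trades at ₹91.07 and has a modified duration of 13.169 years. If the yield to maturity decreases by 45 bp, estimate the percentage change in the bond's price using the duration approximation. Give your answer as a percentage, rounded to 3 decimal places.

Duration approximation: ΔP/P ≈ -D_mod · Δy = -13.169 × (-0.0045) = +0.0592605.
As a percentage: +5.92605%.

+5.926%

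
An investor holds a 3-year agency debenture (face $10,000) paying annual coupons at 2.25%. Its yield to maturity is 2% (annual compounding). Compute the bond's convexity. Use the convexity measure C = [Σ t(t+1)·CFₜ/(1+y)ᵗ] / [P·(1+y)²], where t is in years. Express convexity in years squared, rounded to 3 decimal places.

11.200

With y = 0.02:
  t   CF        PV=CF/(1+0.02)^t    t·PV        t(t+1)·PV
  1       225.00       220.5882       220.5882         441.1765
  2       225.00       216.2630       432.5260       1,297.5779
  3    10,225.00     9,635.2459    28,905.7376     115,622.9504
  Σ                 10,072.0971    29,558.8518     117,361.7048
P = 10,072.0971.
Convexity = Σ t(t+1)·PV / [P·(1+y)²] = 117,361.7048 / (10,072.0971 × 1.040400) = 11.19969.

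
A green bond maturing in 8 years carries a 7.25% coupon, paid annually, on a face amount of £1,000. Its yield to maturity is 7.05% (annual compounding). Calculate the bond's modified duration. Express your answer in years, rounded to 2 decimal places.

5.94 years

Periodic yield y = 0.0705. First find Macaulay duration:
  t   CF        PV=CF/(1+0.0705)^t    t·PV
  1        72.50        67.7254        67.7254
  2        72.50        63.2652       126.5303
  3        72.50        59.0987       177.2961
  4        72.50        55.2066       220.8266
  5        72.50        51.5709       257.8545
  6        72.50        48.1746       289.0475
  7        72.50        45.0019       315.0136
  8     1,072.50       621.8762     4,975.0095
  Σ                  1,011.9195     6,429.3035
P = 1,011.9195; Macaulay duration = 6,429.3035 / 1,011.9195 = 6.35357 years.
Modified duration = D_Mac / (1 + y) = 6.35357 / 1.0705 = 5.93514 years.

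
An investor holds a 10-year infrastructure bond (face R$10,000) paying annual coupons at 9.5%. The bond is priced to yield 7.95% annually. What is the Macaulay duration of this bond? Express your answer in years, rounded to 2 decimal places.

7.03 years

Periodic yield y = 0.0795. Discount each cash flow and weight by its year:
  t   CF        PV=CF/(1+0.0795)^t    t·PV
  1       950.00       880.0371       880.0371
  2       950.00       815.2265     1,630.4531
  3       950.00       755.1890     2,265.5671
  4       950.00       699.5730     2,798.2919
  5       950.00       648.0528     3,240.2639
  6       950.00       600.3268     3,601.9607
  7       950.00       556.1156     3,892.8092
  8       950.00       515.1604     4,121.2828
  9       950.00       477.2213     4,294.9914
  10   10,950.00     5,095.5099    50,955.0993
  Σ                 11,042.4123    77,680.7564
Price P = Σ PV = 11,042.4123.
Macaulay duration = Σ(t·PV) / P = 77,680.7564 / 11,042.4123 = 7.03476 years.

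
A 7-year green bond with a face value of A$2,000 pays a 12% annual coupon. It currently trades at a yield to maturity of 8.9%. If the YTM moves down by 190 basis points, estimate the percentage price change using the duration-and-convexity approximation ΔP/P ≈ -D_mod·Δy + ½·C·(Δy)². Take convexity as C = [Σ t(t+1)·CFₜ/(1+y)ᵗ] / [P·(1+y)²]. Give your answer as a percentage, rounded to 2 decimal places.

With y = 0.089:
  t   CF        PV=CF/(1+0.089)^t    t·PV        t(t+1)·PV
  1       240.00       220.3857       220.3857         440.7713
  2       240.00       202.3744       404.7487       1,214.2461
  3       240.00       185.8350       557.5051       2,230.0205
  4       240.00       170.6474       682.5897       3,412.9484
  5       240.00       156.7010       783.5051       4,701.0308
  6       240.00       143.8944       863.3665       6,043.5658
  7     2,240.00     1,233.2549     8,632.7845      69,062.2760
  Σ                  2,313.0929    12,144.8854      87,104.8590
P = 2,313.0929; D_Mac = 5.25050 yrs; D_mod = 4.82139 yrs; C = 31.75364.
Duration effect: -4.82139 × (-0.019) = +0.091606
Convexity effect: 0.5 × 31.75364 × (-0.019)² = +0.0057315
ΔP/P ≈ +0.091606 + 0.0057315 = +0.097338 = +9.7338%.

+9.73%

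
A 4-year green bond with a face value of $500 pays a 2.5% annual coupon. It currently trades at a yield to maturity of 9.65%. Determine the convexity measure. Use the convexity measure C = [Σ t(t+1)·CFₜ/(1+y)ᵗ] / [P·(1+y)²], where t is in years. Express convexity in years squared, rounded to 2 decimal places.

15.71

With y = 0.0965:
  t   CF        PV=CF/(1+0.0965)^t    t·PV        t(t+1)·PV
  1        12.50        11.3999        11.3999          22.7998
  2        12.50        10.3966        20.7933          62.3798
  3        12.50         9.4817        28.4450         113.7798
  4       512.50       354.5352     1,418.1407       7,090.7034
  Σ                    385.8134     1,478.7788       7,289.6629
P = 385.8134.
Convexity = Σ t(t+1)·PV / [P·(1+y)²] = 7,289.6629 / (385.8134 × 1.202312) = 15.71495.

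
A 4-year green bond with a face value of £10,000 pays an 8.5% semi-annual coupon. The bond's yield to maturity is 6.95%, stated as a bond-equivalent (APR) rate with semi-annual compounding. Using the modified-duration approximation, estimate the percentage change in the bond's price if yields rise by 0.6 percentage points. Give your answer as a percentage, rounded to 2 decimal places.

-2.02%

Periodic yield y = 0.03475. Modified duration first:
  t   CF        PV=CF/(1+0.03475)^t    t·PV
  1       425.00       410.7272       410.7272
  2       425.00       396.9338       793.8676
  3       425.00       383.6036     1,150.8107
  4       425.00       370.7210     1,482.8840
  5       425.00       358.2711     1,791.3554
  6       425.00       346.2393     2,077.4356
  7       425.00       334.6115     2,342.2806
  8    10,425.00     7,932.1804    63,457.4433
  Σ                 10,533.2878    73,506.8043
P = 10,533.2878; D_Mac = 6.97852 half-year periods = 3.48926 yrs; D_mod = 3.48926/(1+0.03475) = 3.37208 yrs.
ΔP/P ≈ -D_mod · Δy = -3.37208 × (+0.006) = -0.020232 = -2.0232%.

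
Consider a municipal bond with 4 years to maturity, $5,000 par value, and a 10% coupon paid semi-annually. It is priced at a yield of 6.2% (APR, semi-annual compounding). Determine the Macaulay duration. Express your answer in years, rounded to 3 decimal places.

Periodic yield y = 0.031. Discount each cash flow and weight by its period:
  t   CF        PV=CF/(1+0.031)^t    t·PV
  1       250.00       242.4830       242.4830
  2       250.00       235.1921       470.3841
  3       250.00       228.1203       684.3610
  4       250.00       221.2612       885.0450
  5       250.00       214.6084     1,073.0419
  6       250.00       208.1556     1,248.9334
  7       250.00       201.8968     1,413.2773
  8     5,250.00     4,112.3492    32,898.7933
  Σ                  5,664.0665    38,916.3190
Price P = Σ PV = 5,664.0665.
Macaulay duration = Σ(t·PV) / P = 38,916.3190 / 5,664.0665 = 6.87074 half-year periods.
In years: 6.87074 / 2 = 3.43537 years.

3.435 years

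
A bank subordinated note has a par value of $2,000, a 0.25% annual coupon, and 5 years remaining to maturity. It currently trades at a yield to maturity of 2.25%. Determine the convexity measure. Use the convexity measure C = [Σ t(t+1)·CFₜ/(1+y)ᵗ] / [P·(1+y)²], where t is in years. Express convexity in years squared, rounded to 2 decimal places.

With y = 0.0225:
  t   CF        PV=CF/(1+0.0225)^t    t·PV        t(t+1)·PV
  1         5.00         4.8900         4.8900           9.7800
  2         5.00         4.7824         9.5647          28.6942
  3         5.00         4.6771        14.0314          56.1256
  4         5.00         4.5742        18.2969          91.4843
  5     2,005.00     1,793.8982     8,969.4910      53,816.9459
  Σ                  1,812.8219     9,016.2740      54,003.0301
P = 1,812.8219.
Convexity = Σ t(t+1)·PV / [P·(1+y)²] = 54,003.0301 / (1,812.8219 × 1.045506) = 28.49288.

28.49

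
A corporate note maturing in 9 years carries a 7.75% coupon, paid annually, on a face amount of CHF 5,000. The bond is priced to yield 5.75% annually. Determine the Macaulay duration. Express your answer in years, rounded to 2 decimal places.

Periodic yield y = 0.0575. Discount each cash flow and weight by its year:
  t   CF        PV=CF/(1+0.0575)^t    t·PV
  1       387.50       366.4303       366.4303
  2       387.50       346.5062       693.0123
  3       387.50       327.6654       982.9962
  4       387.50       309.8491     1,239.3963
  5       387.50       293.0015     1,465.0074
  6       387.50       277.0700     1,662.4198
  7       387.50       262.0047     1,834.0329
  8       387.50       247.7586     1,982.0686
  9     5,387.50     3,257.3460    29,316.1144
  Σ                  5,687.6317    39,541.4782
Price P = Σ PV = 5,687.6317.
Macaulay duration = Σ(t·PV) / P = 39,541.4782 / 5,687.6317 = 6.95219 years.

6.95 years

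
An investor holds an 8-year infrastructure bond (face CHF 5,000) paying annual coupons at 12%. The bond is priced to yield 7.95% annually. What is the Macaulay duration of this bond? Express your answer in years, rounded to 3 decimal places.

5.815 years

Periodic yield y = 0.0795. Discount each cash flow and weight by its year:
  t   CF        PV=CF/(1+0.0795)^t    t·PV
  1       600.00       555.8129       555.8129
  2       600.00       514.8799     1,029.7598
  3       600.00       476.9615     1,430.8845
  4       600.00       441.8356     1,767.3422
  5       600.00       409.2965     2,046.4824
  6       600.00       379.1538     2,274.9226
  7       600.00       351.2309     2,458.6163
  8     5,600.00     3,036.7347    24,293.8777
  Σ                  6,165.9057    35,857.6984
Price P = Σ PV = 6,165.9057.
Macaulay duration = Σ(t·PV) / P = 35,857.6984 / 6,165.9057 = 5.81548 years.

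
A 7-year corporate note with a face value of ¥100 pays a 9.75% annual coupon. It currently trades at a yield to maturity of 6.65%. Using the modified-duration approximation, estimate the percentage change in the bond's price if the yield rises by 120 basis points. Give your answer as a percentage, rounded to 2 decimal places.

Periodic yield y = 0.0665. Modified duration first:
  t   CF        PV=CF/(1+0.0665)^t    t·PV
  1         9.75         9.1421         9.1421
  2         9.75         8.5720        17.1440
  3         9.75         8.0375        24.1126
  4         9.75         7.5364        30.1454
  5         9.75         7.0664        35.3322
  6         9.75         6.6258        39.7549
  7       109.75        69.9324       489.5269
  Σ                    116.9126       645.1580
P = 116.9126; D_Mac = 5.51829 yrs; D_mod = 5.51829/(1+0.0665) = 5.17421 yrs.
ΔP/P ≈ -D_mod · Δy = -5.17421 × (+0.012) = -0.062090 = -6.2090%.

-6.21%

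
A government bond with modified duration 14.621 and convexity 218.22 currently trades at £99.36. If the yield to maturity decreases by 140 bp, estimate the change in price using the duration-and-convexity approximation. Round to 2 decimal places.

+£22.46

Duration effect: -D_mod·Δy = -14.621 × (-0.014) = +0.204694
Convexity effect: ½·C·(Δy)² = 0.5 × 218.22 × (-0.014)² = +0.02138556
ΔP/P ≈ +0.204694 + 0.02138556 = +0.22607956
ΔP ≈ 99.36 × (+0.22607956) = +22.4632650816.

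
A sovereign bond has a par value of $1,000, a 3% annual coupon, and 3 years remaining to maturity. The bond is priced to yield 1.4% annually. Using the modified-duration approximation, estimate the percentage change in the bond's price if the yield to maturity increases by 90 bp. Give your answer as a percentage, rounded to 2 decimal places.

-2.59%

Periodic yield y = 0.014. Modified duration first:
  t   CF        PV=CF/(1+0.014)^t    t·PV
  1        30.00        29.5858        29.5858
  2        30.00        29.1773        58.3546
  3     1,030.00       987.9236     2,963.7708
  Σ                  1,046.6867     3,051.7112
P = 1,046.6867; D_Mac = 2.91559 yrs; D_mod = 2.91559/(1+0.014) = 2.87534 yrs.
ΔP/P ≈ -D_mod · Δy = -2.87534 × (+0.009) = -0.025878 = -2.5878%.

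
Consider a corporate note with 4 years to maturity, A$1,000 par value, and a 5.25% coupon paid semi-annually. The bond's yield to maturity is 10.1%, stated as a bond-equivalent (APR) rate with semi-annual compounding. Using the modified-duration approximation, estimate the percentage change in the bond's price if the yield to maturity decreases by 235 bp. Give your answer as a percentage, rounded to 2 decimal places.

Periodic yield y = 0.0505. Modified duration first:
  t   CF        PV=CF/(1+0.0505)^t    t·PV
  1        26.25        24.9881        24.9881
  2        26.25        23.7869        47.5737
  3        26.25        22.6434        67.9301
  4        26.25        21.5549        86.2194
  5        26.25        20.5187       102.5933
  6        26.25        19.5323       117.1937
  7        26.25        18.5933       130.1532
  8     1,026.25       691.9659     5,535.7275
  Σ                    843.5834     6,112.3791
P = 843.5834; D_Mac = 7.24573 half-year periods = 3.62287 yrs; D_mod = 3.62287/(1+0.0505) = 3.44871 yrs.
ΔP/P ≈ -D_mod · Δy = -3.44871 × (-0.0235) = +0.081045 = +8.1045%.

+8.10%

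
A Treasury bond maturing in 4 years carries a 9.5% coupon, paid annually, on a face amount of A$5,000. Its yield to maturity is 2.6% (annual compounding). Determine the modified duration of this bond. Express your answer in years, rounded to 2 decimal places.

3.48 years

Periodic yield y = 0.026. First find Macaulay duration:
  t   CF        PV=CF/(1+0.026)^t    t·PV
  1       475.00       462.9630       462.9630
  2       475.00       451.2310       902.4619
  3       475.00       439.7963     1,319.3888
  4     5,475.00     4,940.7705    19,763.0820
  Σ                  6,294.7607    22,447.8956
P = 6,294.7607; Macaulay duration = 22,447.8956 / 6,294.7607 = 3.56612 years.
Modified duration = D_Mac / (1 + y) = 3.56612 / 1.026 = 3.47575 years.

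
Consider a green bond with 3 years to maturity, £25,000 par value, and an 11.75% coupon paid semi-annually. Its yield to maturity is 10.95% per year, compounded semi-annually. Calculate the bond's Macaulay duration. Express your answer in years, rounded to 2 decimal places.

Periodic yield y = 0.05475. Discount each cash flow and weight by its period:
  t   CF        PV=CF/(1+0.05475)^t    t·PV
  1     1,468.75     1,392.5101     1,392.5101
  2     1,468.75     1,320.2276     2,640.4552
  3     1,468.75     1,251.6972     3,755.0916
  4     1,468.75     1,186.7240     4,746.8962
  5     1,468.75     1,125.1235     5,625.6177
  6    26,468.75    19,223.6667   115,342.0001
  Σ                 25,499.9491   133,502.5708
Price P = Σ PV = 25,499.9491.
Macaulay duration = Σ(t·PV) / P = 133,502.5708 / 25,499.9491 = 5.23541 half-year periods.
In years: 5.23541 / 2 = 2.61770 years.

2.62 years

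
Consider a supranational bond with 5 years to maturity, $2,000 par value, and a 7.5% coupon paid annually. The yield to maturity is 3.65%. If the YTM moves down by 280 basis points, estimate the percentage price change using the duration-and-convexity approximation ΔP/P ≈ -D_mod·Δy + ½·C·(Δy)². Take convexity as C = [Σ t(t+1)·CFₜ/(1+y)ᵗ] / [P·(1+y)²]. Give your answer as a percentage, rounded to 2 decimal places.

+12.82%

With y = 0.0365:
  t   CF        PV=CF/(1+0.0365)^t    t·PV        t(t+1)·PV
  1       150.00       144.7178       144.7178         289.4356
  2       150.00       139.6216       279.2432         837.7297
  3       150.00       134.7049       404.1146       1,616.4586
  4       150.00       129.9613       519.8452       2,599.2259
  5     2,150.00     1,797.1815     8,985.9073      53,915.4436
  Σ                  2,346.1870    10,333.8281      59,258.2933
P = 2,346.1870; D_Mac = 4.40452 yrs; D_mod = 4.24942 yrs; C = 23.50974.
Duration effect: -4.24942 × (-0.028) = +0.118984
Convexity effect: 0.5 × 23.50974 × (-0.028)² = +0.0092158
ΔP/P ≈ +0.118984 + 0.0092158 = +0.128199 = +12.8199%.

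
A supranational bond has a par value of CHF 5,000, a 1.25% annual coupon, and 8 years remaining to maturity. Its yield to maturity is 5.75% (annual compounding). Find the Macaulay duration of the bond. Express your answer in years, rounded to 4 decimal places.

7.5858 years

Periodic yield y = 0.0575. Discount each cash flow and weight by its year:
  t   CF        PV=CF/(1+0.0575)^t    t·PV
  1        62.50        59.1017        59.1017
  2        62.50        55.8881       111.7762
  3        62.50        52.8493       158.5478
  4        62.50        49.9757       199.9026
  5        62.50        47.2583       236.2915
  6        62.50        44.6887       268.1322
  7        62.50        42.2588       295.8118
  8     5,062.50     3,236.8459    25,894.7674
  Σ                  3,588.8664    27,224.3312
Price P = Σ PV = 3,588.8664.
Macaulay duration = Σ(t·PV) / P = 27,224.3312 / 3,588.8664 = 7.58577 years.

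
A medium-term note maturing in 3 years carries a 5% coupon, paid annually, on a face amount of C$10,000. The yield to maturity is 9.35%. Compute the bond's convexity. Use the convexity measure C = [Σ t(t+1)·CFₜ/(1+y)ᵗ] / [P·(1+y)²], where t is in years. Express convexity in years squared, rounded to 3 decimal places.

With y = 0.0935:
  t   CF        PV=CF/(1+0.0935)^t    t·PV        t(t+1)·PV
  1       500.00       457.2474       457.2474         914.4947
  2       500.00       418.1503       836.3006       2,508.9019
  3    10,500.00     8,030.3216    24,090.9647      96,363.8589
  Σ                  8,905.7193    25,384.5127      99,787.2555
P = 8,905.7193.
Convexity = Σ t(t+1)·PV / [P·(1+y)²] = 99,787.2555 / (8,905.7193 × 1.195742) = 9.37062.

9.371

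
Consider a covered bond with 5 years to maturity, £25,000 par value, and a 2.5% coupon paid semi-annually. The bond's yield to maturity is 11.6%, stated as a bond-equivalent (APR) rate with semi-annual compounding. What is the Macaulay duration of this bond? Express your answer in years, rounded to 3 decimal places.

Periodic yield y = 0.058. Discount each cash flow and weight by its period:
  t   CF        PV=CF/(1+0.058)^t    t·PV
  1       312.50       295.3686       295.3686
  2       312.50       279.1764       558.3528
  3       312.50       263.8718       791.6155
  4       312.50       249.4063       997.6250
  5       312.50       235.7337     1,178.6685
  6       312.50       222.8107     1,336.8641
  7       312.50       210.5961     1,474.1728
  8       312.50       199.0511     1,592.4092
  9       312.50       188.1391     1,693.2517
  10   25,312.50    14,403.8425   144,038.4249
  Σ                 16,547.9963   153,956.7531
Price P = Σ PV = 16,547.9963.
Macaulay duration = Σ(t·PV) / P = 153,956.7531 / 16,547.9963 = 9.30365 half-year periods.
In years: 9.30365 / 2 = 4.65182 years.

4.652 years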